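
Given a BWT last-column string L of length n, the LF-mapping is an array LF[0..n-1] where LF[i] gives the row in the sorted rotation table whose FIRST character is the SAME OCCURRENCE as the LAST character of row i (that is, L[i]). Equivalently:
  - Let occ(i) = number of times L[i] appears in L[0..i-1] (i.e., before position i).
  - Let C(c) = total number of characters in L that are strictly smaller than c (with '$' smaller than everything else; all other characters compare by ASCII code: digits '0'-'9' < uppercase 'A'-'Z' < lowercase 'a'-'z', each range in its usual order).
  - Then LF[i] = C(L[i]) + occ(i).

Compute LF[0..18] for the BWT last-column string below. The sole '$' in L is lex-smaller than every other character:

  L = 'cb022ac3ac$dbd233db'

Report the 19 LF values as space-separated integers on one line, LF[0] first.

Char counts: '$':1, '0':1, '2':3, '3':3, 'a':2, 'b':3, 'c':3, 'd':3
C (first-col start): C('$')=0, C('0')=1, C('2')=2, C('3')=5, C('a')=8, C('b')=10, C('c')=13, C('d')=16
L[0]='c': occ=0, LF[0]=C('c')+0=13+0=13
L[1]='b': occ=0, LF[1]=C('b')+0=10+0=10
L[2]='0': occ=0, LF[2]=C('0')+0=1+0=1
L[3]='2': occ=0, LF[3]=C('2')+0=2+0=2
L[4]='2': occ=1, LF[4]=C('2')+1=2+1=3
L[5]='a': occ=0, LF[5]=C('a')+0=8+0=8
L[6]='c': occ=1, LF[6]=C('c')+1=13+1=14
L[7]='3': occ=0, LF[7]=C('3')+0=5+0=5
L[8]='a': occ=1, LF[8]=C('a')+1=8+1=9
L[9]='c': occ=2, LF[9]=C('c')+2=13+2=15
L[10]='$': occ=0, LF[10]=C('$')+0=0+0=0
L[11]='d': occ=0, LF[11]=C('d')+0=16+0=16
L[12]='b': occ=1, LF[12]=C('b')+1=10+1=11
L[13]='d': occ=1, LF[13]=C('d')+1=16+1=17
L[14]='2': occ=2, LF[14]=C('2')+2=2+2=4
L[15]='3': occ=1, LF[15]=C('3')+1=5+1=6
L[16]='3': occ=2, LF[16]=C('3')+2=5+2=7
L[17]='d': occ=2, LF[17]=C('d')+2=16+2=18
L[18]='b': occ=2, LF[18]=C('b')+2=10+2=12

Answer: 13 10 1 2 3 8 14 5 9 15 0 16 11 17 4 6 7 18 12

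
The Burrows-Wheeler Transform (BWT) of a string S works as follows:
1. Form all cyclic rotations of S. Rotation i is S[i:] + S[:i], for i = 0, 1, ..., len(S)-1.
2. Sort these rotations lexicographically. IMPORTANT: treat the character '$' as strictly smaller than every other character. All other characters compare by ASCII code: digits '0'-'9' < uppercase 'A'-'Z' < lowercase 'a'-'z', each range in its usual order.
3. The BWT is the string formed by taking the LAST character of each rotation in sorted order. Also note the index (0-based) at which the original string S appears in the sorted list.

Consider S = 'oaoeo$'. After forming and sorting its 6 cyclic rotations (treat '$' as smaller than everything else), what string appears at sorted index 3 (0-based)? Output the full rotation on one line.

Answer: o$oaoe

Derivation:
All 6 rotations (rotation i = S[i:]+S[:i]):
  rot[0] = oaoeo$
  rot[1] = aoeo$o
  rot[2] = oeo$oa
  rot[3] = eo$oao
  rot[4] = o$oaoe
  rot[5] = $oaoeo
Sorted (with $ < everything):
  sorted[0] = $oaoeo
  sorted[1] = aoeo$o
  sorted[2] = eo$oao
  sorted[3] = o$oaoe
  sorted[4] = oaoeo$
  sorted[5] = oeo$oa
sorted[3] = o$oaoe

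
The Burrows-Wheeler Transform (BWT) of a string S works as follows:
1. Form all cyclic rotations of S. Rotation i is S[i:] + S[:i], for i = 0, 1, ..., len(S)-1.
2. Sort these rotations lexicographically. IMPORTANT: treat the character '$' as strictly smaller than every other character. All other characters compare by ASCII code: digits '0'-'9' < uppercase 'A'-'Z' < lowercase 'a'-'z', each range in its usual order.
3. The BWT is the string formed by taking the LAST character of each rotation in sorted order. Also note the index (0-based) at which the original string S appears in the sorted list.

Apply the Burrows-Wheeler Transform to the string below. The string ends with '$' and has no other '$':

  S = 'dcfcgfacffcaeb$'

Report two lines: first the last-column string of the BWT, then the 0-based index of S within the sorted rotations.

Answer: bfcefdaf$agfccc
8

Derivation:
All 15 rotations (rotation i = S[i:]+S[:i]):
  rot[0] = dcfcgfacffcaeb$
  rot[1] = cfcgfacffcaeb$d
  rot[2] = fcgfacffcaeb$dc
  rot[3] = cgfacffcaeb$dcf
  rot[4] = gfacffcaeb$dcfc
  rot[5] = facffcaeb$dcfcg
  rot[6] = acffcaeb$dcfcgf
  rot[7] = cffcaeb$dcfcgfa
  rot[8] = ffcaeb$dcfcgfac
  rot[9] = fcaeb$dcfcgfacf
  rot[10] = caeb$dcfcgfacff
  rot[11] = aeb$dcfcgfacffc
  rot[12] = eb$dcfcgfacffca
  rot[13] = b$dcfcgfacffcae
  rot[14] = $dcfcgfacffcaeb
Sorted (with $ < everything):
  sorted[0] = $dcfcgfacffcaeb  (last char: 'b')
  sorted[1] = acffcaeb$dcfcgf  (last char: 'f')
  sorted[2] = aeb$dcfcgfacffc  (last char: 'c')
  sorted[3] = b$dcfcgfacffcae  (last char: 'e')
  sorted[4] = caeb$dcfcgfacff  (last char: 'f')
  sorted[5] = cfcgfacffcaeb$d  (last char: 'd')
  sorted[6] = cffcaeb$dcfcgfa  (last char: 'a')
  sorted[7] = cgfacffcaeb$dcf  (last char: 'f')
  sorted[8] = dcfcgfacffcaeb$  (last char: '$')
  sorted[9] = eb$dcfcgfacffca  (last char: 'a')
  sorted[10] = facffcaeb$dcfcg  (last char: 'g')
  sorted[11] = fcaeb$dcfcgfacf  (last char: 'f')
  sorted[12] = fcgfacffcaeb$dc  (last char: 'c')
  sorted[13] = ffcaeb$dcfcgfac  (last char: 'c')
  sorted[14] = gfacffcaeb$dcfc  (last char: 'c')
Last column: bfcefdaf$agfccc
Original string S is at sorted index 8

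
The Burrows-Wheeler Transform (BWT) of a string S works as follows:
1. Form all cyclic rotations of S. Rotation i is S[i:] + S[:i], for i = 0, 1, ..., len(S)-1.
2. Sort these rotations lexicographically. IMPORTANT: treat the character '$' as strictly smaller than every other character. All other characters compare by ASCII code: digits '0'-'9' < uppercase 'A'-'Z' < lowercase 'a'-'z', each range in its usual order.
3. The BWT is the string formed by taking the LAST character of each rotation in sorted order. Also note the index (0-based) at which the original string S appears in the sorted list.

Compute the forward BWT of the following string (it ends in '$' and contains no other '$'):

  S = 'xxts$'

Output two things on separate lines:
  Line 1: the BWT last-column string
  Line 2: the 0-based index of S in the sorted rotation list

All 5 rotations (rotation i = S[i:]+S[:i]):
  rot[0] = xxts$
  rot[1] = xts$x
  rot[2] = ts$xx
  rot[3] = s$xxt
  rot[4] = $xxts
Sorted (with $ < everything):
  sorted[0] = $xxts  (last char: 's')
  sorted[1] = s$xxt  (last char: 't')
  sorted[2] = ts$xx  (last char: 'x')
  sorted[3] = xts$x  (last char: 'x')
  sorted[4] = xxts$  (last char: '$')
Last column: stxx$
Original string S is at sorted index 4

Answer: stxx$
4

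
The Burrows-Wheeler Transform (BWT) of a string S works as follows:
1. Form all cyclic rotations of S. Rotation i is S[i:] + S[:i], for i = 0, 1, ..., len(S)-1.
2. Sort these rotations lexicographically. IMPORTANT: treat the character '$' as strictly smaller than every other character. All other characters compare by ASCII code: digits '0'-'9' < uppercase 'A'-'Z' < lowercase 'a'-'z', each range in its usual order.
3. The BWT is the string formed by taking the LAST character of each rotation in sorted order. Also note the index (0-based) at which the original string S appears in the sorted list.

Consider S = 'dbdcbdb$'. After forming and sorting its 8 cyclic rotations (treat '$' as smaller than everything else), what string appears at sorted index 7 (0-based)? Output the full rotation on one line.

Answer: dcbdb$db

Derivation:
All 8 rotations (rotation i = S[i:]+S[:i]):
  rot[0] = dbdcbdb$
  rot[1] = bdcbdb$d
  rot[2] = dcbdb$db
  rot[3] = cbdb$dbd
  rot[4] = bdb$dbdc
  rot[5] = db$dbdcb
  rot[6] = b$dbdcbd
  rot[7] = $dbdcbdb
Sorted (with $ < everything):
  sorted[0] = $dbdcbdb
  sorted[1] = b$dbdcbd
  sorted[2] = bdb$dbdc
  sorted[3] = bdcbdb$d
  sorted[4] = cbdb$dbd
  sorted[5] = db$dbdcb
  sorted[6] = dbdcbdb$
  sorted[7] = dcbdb$db
sorted[7] = dcbdb$db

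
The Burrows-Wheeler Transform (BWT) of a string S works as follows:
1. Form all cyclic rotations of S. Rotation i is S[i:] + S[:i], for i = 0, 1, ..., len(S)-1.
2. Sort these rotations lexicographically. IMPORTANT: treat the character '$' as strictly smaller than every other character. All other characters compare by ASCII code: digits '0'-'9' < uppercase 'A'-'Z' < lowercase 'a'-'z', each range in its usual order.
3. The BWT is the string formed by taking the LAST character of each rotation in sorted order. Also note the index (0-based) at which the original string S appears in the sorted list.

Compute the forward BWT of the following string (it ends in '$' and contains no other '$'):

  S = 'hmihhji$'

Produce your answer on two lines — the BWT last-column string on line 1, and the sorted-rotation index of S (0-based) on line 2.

All 8 rotations (rotation i = S[i:]+S[:i]):
  rot[0] = hmihhji$
  rot[1] = mihhji$h
  rot[2] = ihhji$hm
  rot[3] = hhji$hmi
  rot[4] = hji$hmih
  rot[5] = ji$hmihh
  rot[6] = i$hmihhj
  rot[7] = $hmihhji
Sorted (with $ < everything):
  sorted[0] = $hmihhji  (last char: 'i')
  sorted[1] = hhji$hmi  (last char: 'i')
  sorted[2] = hji$hmih  (last char: 'h')
  sorted[3] = hmihhji$  (last char: '$')
  sorted[4] = i$hmihhj  (last char: 'j')
  sorted[5] = ihhji$hm  (last char: 'm')
  sorted[6] = ji$hmihh  (last char: 'h')
  sorted[7] = mihhji$h  (last char: 'h')
Last column: iih$jmhh
Original string S is at sorted index 3

Answer: iih$jmhh
3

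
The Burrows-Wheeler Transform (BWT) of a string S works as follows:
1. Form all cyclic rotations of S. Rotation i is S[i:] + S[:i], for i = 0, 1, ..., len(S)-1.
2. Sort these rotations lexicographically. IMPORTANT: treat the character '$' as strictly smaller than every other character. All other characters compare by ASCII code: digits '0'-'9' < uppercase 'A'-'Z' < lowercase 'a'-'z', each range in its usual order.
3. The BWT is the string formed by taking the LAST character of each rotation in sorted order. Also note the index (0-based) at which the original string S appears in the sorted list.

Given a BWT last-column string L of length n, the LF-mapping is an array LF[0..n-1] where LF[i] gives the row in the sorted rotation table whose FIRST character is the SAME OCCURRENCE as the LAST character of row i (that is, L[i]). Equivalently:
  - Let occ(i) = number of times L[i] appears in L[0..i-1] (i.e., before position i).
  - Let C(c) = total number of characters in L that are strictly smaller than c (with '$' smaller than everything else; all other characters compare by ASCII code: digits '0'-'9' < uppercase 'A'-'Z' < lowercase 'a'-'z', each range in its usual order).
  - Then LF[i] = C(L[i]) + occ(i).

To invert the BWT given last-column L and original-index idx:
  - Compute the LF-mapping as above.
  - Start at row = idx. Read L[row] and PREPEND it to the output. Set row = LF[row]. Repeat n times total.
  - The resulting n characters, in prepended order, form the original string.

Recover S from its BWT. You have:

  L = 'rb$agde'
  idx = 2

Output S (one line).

Answer: badger$

Derivation:
LF mapping: 6 2 0 1 5 3 4
Walk LF starting at row 2, prepending L[row]:
  step 1: row=2, L[2]='$', prepend. Next row=LF[2]=0
  step 2: row=0, L[0]='r', prepend. Next row=LF[0]=6
  step 3: row=6, L[6]='e', prepend. Next row=LF[6]=4
  step 4: row=4, L[4]='g', prepend. Next row=LF[4]=5
  step 5: row=5, L[5]='d', prepend. Next row=LF[5]=3
  step 6: row=3, L[3]='a', prepend. Next row=LF[3]=1
  step 7: row=1, L[1]='b', prepend. Next row=LF[1]=2
Reversed output: badger$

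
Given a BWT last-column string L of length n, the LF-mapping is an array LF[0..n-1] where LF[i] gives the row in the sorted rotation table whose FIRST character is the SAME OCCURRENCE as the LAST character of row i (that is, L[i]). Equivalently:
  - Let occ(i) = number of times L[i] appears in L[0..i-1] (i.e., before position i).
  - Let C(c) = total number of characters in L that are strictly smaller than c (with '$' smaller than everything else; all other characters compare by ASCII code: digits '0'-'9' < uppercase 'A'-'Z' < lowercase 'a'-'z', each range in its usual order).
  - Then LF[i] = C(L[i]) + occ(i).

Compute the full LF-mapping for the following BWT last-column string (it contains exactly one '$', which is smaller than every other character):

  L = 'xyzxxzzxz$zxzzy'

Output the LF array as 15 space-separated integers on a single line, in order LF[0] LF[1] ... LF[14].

Answer: 1 6 8 2 3 9 10 4 11 0 12 5 13 14 7

Derivation:
Char counts: '$':1, 'x':5, 'y':2, 'z':7
C (first-col start): C('$')=0, C('x')=1, C('y')=6, C('z')=8
L[0]='x': occ=0, LF[0]=C('x')+0=1+0=1
L[1]='y': occ=0, LF[1]=C('y')+0=6+0=6
L[2]='z': occ=0, LF[2]=C('z')+0=8+0=8
L[3]='x': occ=1, LF[3]=C('x')+1=1+1=2
L[4]='x': occ=2, LF[4]=C('x')+2=1+2=3
L[5]='z': occ=1, LF[5]=C('z')+1=8+1=9
L[6]='z': occ=2, LF[6]=C('z')+2=8+2=10
L[7]='x': occ=3, LF[7]=C('x')+3=1+3=4
L[8]='z': occ=3, LF[8]=C('z')+3=8+3=11
L[9]='$': occ=0, LF[9]=C('$')+0=0+0=0
L[10]='z': occ=4, LF[10]=C('z')+4=8+4=12
L[11]='x': occ=4, LF[11]=C('x')+4=1+4=5
L[12]='z': occ=5, LF[12]=C('z')+5=8+5=13
L[13]='z': occ=6, LF[13]=C('z')+6=8+6=14
L[14]='y': occ=1, LF[14]=C('y')+1=6+1=7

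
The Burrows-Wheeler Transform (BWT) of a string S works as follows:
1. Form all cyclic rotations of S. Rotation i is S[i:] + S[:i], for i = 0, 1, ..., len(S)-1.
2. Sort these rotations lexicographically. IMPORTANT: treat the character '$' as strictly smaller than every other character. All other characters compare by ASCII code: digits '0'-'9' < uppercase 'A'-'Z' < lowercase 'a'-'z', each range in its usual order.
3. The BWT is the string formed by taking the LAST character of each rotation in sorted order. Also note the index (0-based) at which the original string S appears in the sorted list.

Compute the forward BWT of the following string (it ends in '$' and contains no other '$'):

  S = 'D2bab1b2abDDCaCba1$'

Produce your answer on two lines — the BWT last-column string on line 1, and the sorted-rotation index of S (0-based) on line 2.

Answer: 1abbDDa$DbbCb2a1aC2
7

Derivation:
All 19 rotations (rotation i = S[i:]+S[:i]):
  rot[0] = D2bab1b2abDDCaCba1$
  rot[1] = 2bab1b2abDDCaCba1$D
  rot[2] = bab1b2abDDCaCba1$D2
  rot[3] = ab1b2abDDCaCba1$D2b
  rot[4] = b1b2abDDCaCba1$D2ba
  rot[5] = 1b2abDDCaCba1$D2bab
  rot[6] = b2abDDCaCba1$D2bab1
  rot[7] = 2abDDCaCba1$D2bab1b
  rot[8] = abDDCaCba1$D2bab1b2
  rot[9] = bDDCaCba1$D2bab1b2a
  rot[10] = DDCaCba1$D2bab1b2ab
  rot[11] = DCaCba1$D2bab1b2abD
  rot[12] = CaCba1$D2bab1b2abDD
  rot[13] = aCba1$D2bab1b2abDDC
  rot[14] = Cba1$D2bab1b2abDDCa
  rot[15] = ba1$D2bab1b2abDDCaC
  rot[16] = a1$D2bab1b2abDDCaCb
  rot[17] = 1$D2bab1b2abDDCaCba
  rot[18] = $D2bab1b2abDDCaCba1
Sorted (with $ < everything):
  sorted[0] = $D2bab1b2abDDCaCba1  (last char: '1')
  sorted[1] = 1$D2bab1b2abDDCaCba  (last char: 'a')
  sorted[2] = 1b2abDDCaCba1$D2bab  (last char: 'b')
  sorted[3] = 2abDDCaCba1$D2bab1b  (last char: 'b')
  sorted[4] = 2bab1b2abDDCaCba1$D  (last char: 'D')
  sorted[5] = CaCba1$D2bab1b2abDD  (last char: 'D')
  sorted[6] = Cba1$D2bab1b2abDDCa  (last char: 'a')
  sorted[7] = D2bab1b2abDDCaCba1$  (last char: '$')
  sorted[8] = DCaCba1$D2bab1b2abD  (last char: 'D')
  sorted[9] = DDCaCba1$D2bab1b2ab  (last char: 'b')
  sorted[10] = a1$D2bab1b2abDDCaCb  (last char: 'b')
  sorted[11] = aCba1$D2bab1b2abDDC  (last char: 'C')
  sorted[12] = ab1b2abDDCaCba1$D2b  (last char: 'b')
  sorted[13] = abDDCaCba1$D2bab1b2  (last char: '2')
  sorted[14] = b1b2abDDCaCba1$D2ba  (last char: 'a')
  sorted[15] = b2abDDCaCba1$D2bab1  (last char: '1')
  sorted[16] = bDDCaCba1$D2bab1b2a  (last char: 'a')
  sorted[17] = ba1$D2bab1b2abDDCaC  (last char: 'C')
  sorted[18] = bab1b2abDDCaCba1$D2  (last char: '2')
Last column: 1abbDDa$DbbCb2a1aC2
Original string S is at sorted index 7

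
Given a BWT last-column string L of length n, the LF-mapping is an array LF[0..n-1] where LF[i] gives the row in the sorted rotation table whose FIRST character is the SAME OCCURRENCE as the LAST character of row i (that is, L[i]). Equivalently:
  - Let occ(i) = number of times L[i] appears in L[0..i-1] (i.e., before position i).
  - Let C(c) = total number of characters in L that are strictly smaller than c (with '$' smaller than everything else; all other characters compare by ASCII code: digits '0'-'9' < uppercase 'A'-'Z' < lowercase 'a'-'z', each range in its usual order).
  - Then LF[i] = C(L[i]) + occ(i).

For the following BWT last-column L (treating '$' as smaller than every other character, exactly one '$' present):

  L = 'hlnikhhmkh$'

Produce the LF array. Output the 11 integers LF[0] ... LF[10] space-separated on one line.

Char counts: '$':1, 'h':4, 'i':1, 'k':2, 'l':1, 'm':1, 'n':1
C (first-col start): C('$')=0, C('h')=1, C('i')=5, C('k')=6, C('l')=8, C('m')=9, C('n')=10
L[0]='h': occ=0, LF[0]=C('h')+0=1+0=1
L[1]='l': occ=0, LF[1]=C('l')+0=8+0=8
L[2]='n': occ=0, LF[2]=C('n')+0=10+0=10
L[3]='i': occ=0, LF[3]=C('i')+0=5+0=5
L[4]='k': occ=0, LF[4]=C('k')+0=6+0=6
L[5]='h': occ=1, LF[5]=C('h')+1=1+1=2
L[6]='h': occ=2, LF[6]=C('h')+2=1+2=3
L[7]='m': occ=0, LF[7]=C('m')+0=9+0=9
L[8]='k': occ=1, LF[8]=C('k')+1=6+1=7
L[9]='h': occ=3, LF[9]=C('h')+3=1+3=4
L[10]='$': occ=0, LF[10]=C('$')+0=0+0=0

Answer: 1 8 10 5 6 2 3 9 7 4 0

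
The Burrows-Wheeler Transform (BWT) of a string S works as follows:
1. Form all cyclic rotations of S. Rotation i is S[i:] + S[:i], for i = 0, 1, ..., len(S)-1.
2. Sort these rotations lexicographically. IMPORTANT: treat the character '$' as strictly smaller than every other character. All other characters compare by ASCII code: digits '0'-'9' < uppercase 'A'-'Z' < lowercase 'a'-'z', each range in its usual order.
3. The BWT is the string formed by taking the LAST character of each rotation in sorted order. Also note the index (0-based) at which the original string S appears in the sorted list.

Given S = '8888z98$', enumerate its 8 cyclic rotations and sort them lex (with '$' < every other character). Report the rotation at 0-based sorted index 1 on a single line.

Answer: 8$8888z9

Derivation:
All 8 rotations (rotation i = S[i:]+S[:i]):
  rot[0] = 8888z98$
  rot[1] = 888z98$8
  rot[2] = 88z98$88
  rot[3] = 8z98$888
  rot[4] = z98$8888
  rot[5] = 98$8888z
  rot[6] = 8$8888z9
  rot[7] = $8888z98
Sorted (with $ < everything):
  sorted[0] = $8888z98
  sorted[1] = 8$8888z9
  sorted[2] = 8888z98$
  sorted[3] = 888z98$8
  sorted[4] = 88z98$88
  sorted[5] = 8z98$888
  sorted[6] = 98$8888z
  sorted[7] = z98$8888
sorted[1] = 8$8888z9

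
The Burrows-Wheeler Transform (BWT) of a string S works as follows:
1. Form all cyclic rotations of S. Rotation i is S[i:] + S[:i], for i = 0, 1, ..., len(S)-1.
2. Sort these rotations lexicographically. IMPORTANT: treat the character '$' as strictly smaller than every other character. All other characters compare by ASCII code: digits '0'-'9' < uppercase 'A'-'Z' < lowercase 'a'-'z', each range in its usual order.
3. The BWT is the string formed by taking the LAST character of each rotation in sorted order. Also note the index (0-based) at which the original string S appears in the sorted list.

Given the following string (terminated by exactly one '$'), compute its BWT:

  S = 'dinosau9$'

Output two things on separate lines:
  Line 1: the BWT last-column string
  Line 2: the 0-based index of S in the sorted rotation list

Answer: 9us$dinoa
3

Derivation:
All 9 rotations (rotation i = S[i:]+S[:i]):
  rot[0] = dinosau9$
  rot[1] = inosau9$d
  rot[2] = nosau9$di
  rot[3] = osau9$din
  rot[4] = sau9$dino
  rot[5] = au9$dinos
  rot[6] = u9$dinosa
  rot[7] = 9$dinosau
  rot[8] = $dinosau9
Sorted (with $ < everything):
  sorted[0] = $dinosau9  (last char: '9')
  sorted[1] = 9$dinosau  (last char: 'u')
  sorted[2] = au9$dinos  (last char: 's')
  sorted[3] = dinosau9$  (last char: '$')
  sorted[4] = inosau9$d  (last char: 'd')
  sorted[5] = nosau9$di  (last char: 'i')
  sorted[6] = osau9$din  (last char: 'n')
  sorted[7] = sau9$dino  (last char: 'o')
  sorted[8] = u9$dinosa  (last char: 'a')
Last column: 9us$dinoa
Original string S is at sorted index 3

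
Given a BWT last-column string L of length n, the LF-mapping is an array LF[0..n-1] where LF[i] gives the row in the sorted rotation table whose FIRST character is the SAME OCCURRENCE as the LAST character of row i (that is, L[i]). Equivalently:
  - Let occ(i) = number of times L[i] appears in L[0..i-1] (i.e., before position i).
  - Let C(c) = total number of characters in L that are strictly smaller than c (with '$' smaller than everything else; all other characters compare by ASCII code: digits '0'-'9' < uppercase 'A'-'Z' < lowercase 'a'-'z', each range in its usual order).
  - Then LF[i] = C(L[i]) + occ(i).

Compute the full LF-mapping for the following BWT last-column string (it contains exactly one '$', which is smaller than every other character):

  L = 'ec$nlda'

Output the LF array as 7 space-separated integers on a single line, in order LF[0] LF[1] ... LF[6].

Char counts: '$':1, 'a':1, 'c':1, 'd':1, 'e':1, 'l':1, 'n':1
C (first-col start): C('$')=0, C('a')=1, C('c')=2, C('d')=3, C('e')=4, C('l')=5, C('n')=6
L[0]='e': occ=0, LF[0]=C('e')+0=4+0=4
L[1]='c': occ=0, LF[1]=C('c')+0=2+0=2
L[2]='$': occ=0, LF[2]=C('$')+0=0+0=0
L[3]='n': occ=0, LF[3]=C('n')+0=6+0=6
L[4]='l': occ=0, LF[4]=C('l')+0=5+0=5
L[5]='d': occ=0, LF[5]=C('d')+0=3+0=3
L[6]='a': occ=0, LF[6]=C('a')+0=1+0=1

Answer: 4 2 0 6 5 3 1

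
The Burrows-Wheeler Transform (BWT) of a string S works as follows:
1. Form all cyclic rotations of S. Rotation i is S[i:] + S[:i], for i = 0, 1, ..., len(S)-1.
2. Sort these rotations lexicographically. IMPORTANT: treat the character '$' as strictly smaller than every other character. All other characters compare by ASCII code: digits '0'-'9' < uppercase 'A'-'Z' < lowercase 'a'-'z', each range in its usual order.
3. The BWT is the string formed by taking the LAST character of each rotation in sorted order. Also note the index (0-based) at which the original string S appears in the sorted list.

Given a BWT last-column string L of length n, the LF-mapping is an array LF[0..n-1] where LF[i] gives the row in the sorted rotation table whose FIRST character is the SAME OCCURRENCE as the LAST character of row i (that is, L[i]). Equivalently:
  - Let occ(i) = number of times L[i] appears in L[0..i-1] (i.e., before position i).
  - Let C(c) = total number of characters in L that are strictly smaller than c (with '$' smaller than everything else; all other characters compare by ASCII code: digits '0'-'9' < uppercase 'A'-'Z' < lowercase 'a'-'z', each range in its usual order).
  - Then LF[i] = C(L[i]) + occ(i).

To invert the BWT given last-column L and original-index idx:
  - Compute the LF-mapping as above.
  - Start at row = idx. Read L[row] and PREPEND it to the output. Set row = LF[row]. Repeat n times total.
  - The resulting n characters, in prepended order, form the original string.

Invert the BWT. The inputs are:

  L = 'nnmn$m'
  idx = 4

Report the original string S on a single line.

LF mapping: 3 4 1 5 0 2
Walk LF starting at row 4, prepending L[row]:
  step 1: row=4, L[4]='$', prepend. Next row=LF[4]=0
  step 2: row=0, L[0]='n', prepend. Next row=LF[0]=3
  step 3: row=3, L[3]='n', prepend. Next row=LF[3]=5
  step 4: row=5, L[5]='m', prepend. Next row=LF[5]=2
  step 5: row=2, L[2]='m', prepend. Next row=LF[2]=1
  step 6: row=1, L[1]='n', prepend. Next row=LF[1]=4
Reversed output: nmmnn$

Answer: nmmnn$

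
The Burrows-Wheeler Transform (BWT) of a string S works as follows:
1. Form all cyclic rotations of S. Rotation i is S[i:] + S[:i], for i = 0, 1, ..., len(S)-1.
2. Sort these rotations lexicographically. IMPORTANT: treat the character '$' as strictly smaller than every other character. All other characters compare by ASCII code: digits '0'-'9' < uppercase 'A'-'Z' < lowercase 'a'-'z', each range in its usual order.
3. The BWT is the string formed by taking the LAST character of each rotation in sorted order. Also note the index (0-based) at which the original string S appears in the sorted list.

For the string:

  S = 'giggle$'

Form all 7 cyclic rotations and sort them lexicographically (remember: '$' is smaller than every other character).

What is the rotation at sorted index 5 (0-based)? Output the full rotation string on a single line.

Answer: iggle$g

Derivation:
All 7 rotations (rotation i = S[i:]+S[:i]):
  rot[0] = giggle$
  rot[1] = iggle$g
  rot[2] = ggle$gi
  rot[3] = gle$gig
  rot[4] = le$gigg
  rot[5] = e$giggl
  rot[6] = $giggle
Sorted (with $ < everything):
  sorted[0] = $giggle
  sorted[1] = e$giggl
  sorted[2] = ggle$gi
  sorted[3] = giggle$
  sorted[4] = gle$gig
  sorted[5] = iggle$g
  sorted[6] = le$gigg
sorted[5] = iggle$g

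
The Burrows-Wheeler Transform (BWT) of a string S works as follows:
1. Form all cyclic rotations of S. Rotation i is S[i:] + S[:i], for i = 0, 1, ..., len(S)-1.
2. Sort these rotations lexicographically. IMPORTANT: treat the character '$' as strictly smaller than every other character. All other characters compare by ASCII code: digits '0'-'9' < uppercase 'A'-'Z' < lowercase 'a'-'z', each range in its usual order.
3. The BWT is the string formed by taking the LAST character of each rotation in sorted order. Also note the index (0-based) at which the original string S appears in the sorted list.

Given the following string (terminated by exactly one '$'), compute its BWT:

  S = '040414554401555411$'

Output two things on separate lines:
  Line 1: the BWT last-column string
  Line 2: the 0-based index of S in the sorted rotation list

Answer: 14$4144040505155541
2

Derivation:
All 19 rotations (rotation i = S[i:]+S[:i]):
  rot[0] = 040414554401555411$
  rot[1] = 40414554401555411$0
  rot[2] = 0414554401555411$04
  rot[3] = 414554401555411$040
  rot[4] = 14554401555411$0404
  rot[5] = 4554401555411$04041
  rot[6] = 554401555411$040414
  rot[7] = 54401555411$0404145
  rot[8] = 4401555411$04041455
  rot[9] = 401555411$040414554
  rot[10] = 01555411$0404145544
  rot[11] = 1555411$04041455440
  rot[12] = 555411$040414554401
  rot[13] = 55411$0404145544015
  rot[14] = 5411$04041455440155
  rot[15] = 411$040414554401555
  rot[16] = 11$0404145544015554
  rot[17] = 1$04041455440155541
  rot[18] = $040414554401555411
Sorted (with $ < everything):
  sorted[0] = $040414554401555411  (last char: '1')
  sorted[1] = 01555411$0404145544  (last char: '4')
  sorted[2] = 040414554401555411$  (last char: '$')
  sorted[3] = 0414554401555411$04  (last char: '4')
  sorted[4] = 1$04041455440155541  (last char: '1')
  sorted[5] = 11$0404145544015554  (last char: '4')
  sorted[6] = 14554401555411$0404  (last char: '4')
  sorted[7] = 1555411$04041455440  (last char: '0')
  sorted[8] = 401555411$040414554  (last char: '4')
  sorted[9] = 40414554401555411$0  (last char: '0')
  sorted[10] = 411$040414554401555  (last char: '5')
  sorted[11] = 414554401555411$040  (last char: '0')
  sorted[12] = 4401555411$04041455  (last char: '5')
  sorted[13] = 4554401555411$04041  (last char: '1')
  sorted[14] = 5411$04041455440155  (last char: '5')
  sorted[15] = 54401555411$0404145  (last char: '5')
  sorted[16] = 55411$0404145544015  (last char: '5')
  sorted[17] = 554401555411$040414  (last char: '4')
  sorted[18] = 555411$040414554401  (last char: '1')
Last column: 14$4144040505155541
Original string S is at sorted index 2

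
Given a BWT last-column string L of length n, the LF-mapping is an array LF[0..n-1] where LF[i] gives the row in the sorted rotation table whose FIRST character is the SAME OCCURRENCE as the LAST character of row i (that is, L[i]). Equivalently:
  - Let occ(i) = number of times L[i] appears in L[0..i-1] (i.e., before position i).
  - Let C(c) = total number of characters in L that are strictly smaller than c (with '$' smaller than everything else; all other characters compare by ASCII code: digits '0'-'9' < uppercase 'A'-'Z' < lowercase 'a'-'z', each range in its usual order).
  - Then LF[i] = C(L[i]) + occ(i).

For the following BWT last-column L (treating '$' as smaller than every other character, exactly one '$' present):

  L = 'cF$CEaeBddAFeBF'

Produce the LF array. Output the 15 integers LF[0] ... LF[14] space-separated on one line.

Char counts: '$':1, 'A':1, 'B':2, 'C':1, 'E':1, 'F':3, 'a':1, 'c':1, 'd':2, 'e':2
C (first-col start): C('$')=0, C('A')=1, C('B')=2, C('C')=4, C('E')=5, C('F')=6, C('a')=9, C('c')=10, C('d')=11, C('e')=13
L[0]='c': occ=0, LF[0]=C('c')+0=10+0=10
L[1]='F': occ=0, LF[1]=C('F')+0=6+0=6
L[2]='$': occ=0, LF[2]=C('$')+0=0+0=0
L[3]='C': occ=0, LF[3]=C('C')+0=4+0=4
L[4]='E': occ=0, LF[4]=C('E')+0=5+0=5
L[5]='a': occ=0, LF[5]=C('a')+0=9+0=9
L[6]='e': occ=0, LF[6]=C('e')+0=13+0=13
L[7]='B': occ=0, LF[7]=C('B')+0=2+0=2
L[8]='d': occ=0, LF[8]=C('d')+0=11+0=11
L[9]='d': occ=1, LF[9]=C('d')+1=11+1=12
L[10]='A': occ=0, LF[10]=C('A')+0=1+0=1
L[11]='F': occ=1, LF[11]=C('F')+1=6+1=7
L[12]='e': occ=1, LF[12]=C('e')+1=13+1=14
L[13]='B': occ=1, LF[13]=C('B')+1=2+1=3
L[14]='F': occ=2, LF[14]=C('F')+2=6+2=8

Answer: 10 6 0 4 5 9 13 2 11 12 1 7 14 3 8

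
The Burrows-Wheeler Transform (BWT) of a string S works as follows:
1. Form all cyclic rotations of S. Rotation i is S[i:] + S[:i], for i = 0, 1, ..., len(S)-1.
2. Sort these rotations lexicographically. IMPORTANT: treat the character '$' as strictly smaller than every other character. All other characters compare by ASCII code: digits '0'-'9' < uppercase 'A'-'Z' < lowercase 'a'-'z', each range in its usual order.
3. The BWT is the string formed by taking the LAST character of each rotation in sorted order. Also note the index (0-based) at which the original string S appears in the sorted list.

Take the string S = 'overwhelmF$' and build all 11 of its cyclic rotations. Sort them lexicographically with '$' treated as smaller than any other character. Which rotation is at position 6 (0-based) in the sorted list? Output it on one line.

All 11 rotations (rotation i = S[i:]+S[:i]):
  rot[0] = overwhelmF$
  rot[1] = verwhelmF$o
  rot[2] = erwhelmF$ov
  rot[3] = rwhelmF$ove
  rot[4] = whelmF$over
  rot[5] = helmF$overw
  rot[6] = elmF$overwh
  rot[7] = lmF$overwhe
  rot[8] = mF$overwhel
  rot[9] = F$overwhelm
  rot[10] = $overwhelmF
Sorted (with $ < everything):
  sorted[0] = $overwhelmF
  sorted[1] = F$overwhelm
  sorted[2] = elmF$overwh
  sorted[3] = erwhelmF$ov
  sorted[4] = helmF$overw
  sorted[5] = lmF$overwhe
  sorted[6] = mF$overwhel
  sorted[7] = overwhelmF$
  sorted[8] = rwhelmF$ove
  sorted[9] = verwhelmF$o
  sorted[10] = whelmF$over
sorted[6] = mF$overwhel

Answer: mF$overwhel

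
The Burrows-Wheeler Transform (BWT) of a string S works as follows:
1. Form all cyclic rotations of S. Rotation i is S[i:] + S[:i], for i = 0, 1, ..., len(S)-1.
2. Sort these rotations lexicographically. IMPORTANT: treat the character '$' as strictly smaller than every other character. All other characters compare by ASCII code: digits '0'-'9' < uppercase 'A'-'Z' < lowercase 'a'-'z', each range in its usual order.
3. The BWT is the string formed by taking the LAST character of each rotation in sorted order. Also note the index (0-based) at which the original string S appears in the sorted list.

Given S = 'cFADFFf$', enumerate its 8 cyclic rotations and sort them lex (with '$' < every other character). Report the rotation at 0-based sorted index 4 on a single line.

All 8 rotations (rotation i = S[i:]+S[:i]):
  rot[0] = cFADFFf$
  rot[1] = FADFFf$c
  rot[2] = ADFFf$cF
  rot[3] = DFFf$cFA
  rot[4] = FFf$cFAD
  rot[5] = Ff$cFADF
  rot[6] = f$cFADFF
  rot[7] = $cFADFFf
Sorted (with $ < everything):
  sorted[0] = $cFADFFf
  sorted[1] = ADFFf$cF
  sorted[2] = DFFf$cFA
  sorted[3] = FADFFf$c
  sorted[4] = FFf$cFAD
  sorted[5] = Ff$cFADF
  sorted[6] = cFADFFf$
  sorted[7] = f$cFADFF
sorted[4] = FFf$cFAD

Answer: FFf$cFAD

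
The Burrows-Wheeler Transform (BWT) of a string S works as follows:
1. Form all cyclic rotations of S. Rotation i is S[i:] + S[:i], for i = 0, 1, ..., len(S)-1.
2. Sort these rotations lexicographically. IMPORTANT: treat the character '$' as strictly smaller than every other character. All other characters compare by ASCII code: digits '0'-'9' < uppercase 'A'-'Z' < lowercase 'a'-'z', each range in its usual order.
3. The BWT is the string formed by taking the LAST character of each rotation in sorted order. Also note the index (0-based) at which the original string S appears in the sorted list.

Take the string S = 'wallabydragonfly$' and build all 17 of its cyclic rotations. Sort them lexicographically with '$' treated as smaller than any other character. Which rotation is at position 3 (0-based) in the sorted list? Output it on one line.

All 17 rotations (rotation i = S[i:]+S[:i]):
  rot[0] = wallabydragonfly$
  rot[1] = allabydragonfly$w
  rot[2] = llabydragonfly$wa
  rot[3] = labydragonfly$wal
  rot[4] = abydragonfly$wall
  rot[5] = bydragonfly$walla
  rot[6] = ydragonfly$wallab
  rot[7] = dragonfly$wallaby
  rot[8] = ragonfly$wallabyd
  rot[9] = agonfly$wallabydr
  rot[10] = gonfly$wallabydra
  rot[11] = onfly$wallabydrag
  rot[12] = nfly$wallabydrago
  rot[13] = fly$wallabydragon
  rot[14] = ly$wallabydragonf
  rot[15] = y$wallabydragonfl
  rot[16] = $wallabydragonfly
Sorted (with $ < everything):
  sorted[0] = $wallabydragonfly
  sorted[1] = abydragonfly$wall
  sorted[2] = agonfly$wallabydr
  sorted[3] = allabydragonfly$w
  sorted[4] = bydragonfly$walla
  sorted[5] = dragonfly$wallaby
  sorted[6] = fly$wallabydragon
  sorted[7] = gonfly$wallabydra
  sorted[8] = labydragonfly$wal
  sorted[9] = llabydragonfly$wa
  sorted[10] = ly$wallabydragonf
  sorted[11] = nfly$wallabydrago
  sorted[12] = onfly$wallabydrag
  sorted[13] = ragonfly$wallabyd
  sorted[14] = wallabydragonfly$
  sorted[15] = y$wallabydragonfl
  sorted[16] = ydragonfly$wallab
sorted[3] = allabydragonfly$w

Answer: allabydragonfly$w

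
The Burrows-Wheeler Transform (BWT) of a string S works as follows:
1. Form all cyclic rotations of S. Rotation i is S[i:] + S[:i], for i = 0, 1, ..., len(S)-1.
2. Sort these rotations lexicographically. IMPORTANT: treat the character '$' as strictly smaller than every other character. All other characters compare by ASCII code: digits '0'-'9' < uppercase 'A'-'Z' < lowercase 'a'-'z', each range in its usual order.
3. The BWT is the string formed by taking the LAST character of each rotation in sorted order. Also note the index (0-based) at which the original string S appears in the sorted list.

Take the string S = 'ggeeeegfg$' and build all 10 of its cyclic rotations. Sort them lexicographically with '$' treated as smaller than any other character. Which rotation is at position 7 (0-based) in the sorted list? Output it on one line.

All 10 rotations (rotation i = S[i:]+S[:i]):
  rot[0] = ggeeeegfg$
  rot[1] = geeeegfg$g
  rot[2] = eeeegfg$gg
  rot[3] = eeegfg$gge
  rot[4] = eegfg$ggee
  rot[5] = egfg$ggeee
  rot[6] = gfg$ggeeee
  rot[7] = fg$ggeeeeg
  rot[8] = g$ggeeeegf
  rot[9] = $ggeeeegfg
Sorted (with $ < everything):
  sorted[0] = $ggeeeegfg
  sorted[1] = eeeegfg$gg
  sorted[2] = eeegfg$gge
  sorted[3] = eegfg$ggee
  sorted[4] = egfg$ggeee
  sorted[5] = fg$ggeeeeg
  sorted[6] = g$ggeeeegf
  sorted[7] = geeeegfg$g
  sorted[8] = gfg$ggeeee
  sorted[9] = ggeeeegfg$
sorted[7] = geeeegfg$g

Answer: geeeegfg$g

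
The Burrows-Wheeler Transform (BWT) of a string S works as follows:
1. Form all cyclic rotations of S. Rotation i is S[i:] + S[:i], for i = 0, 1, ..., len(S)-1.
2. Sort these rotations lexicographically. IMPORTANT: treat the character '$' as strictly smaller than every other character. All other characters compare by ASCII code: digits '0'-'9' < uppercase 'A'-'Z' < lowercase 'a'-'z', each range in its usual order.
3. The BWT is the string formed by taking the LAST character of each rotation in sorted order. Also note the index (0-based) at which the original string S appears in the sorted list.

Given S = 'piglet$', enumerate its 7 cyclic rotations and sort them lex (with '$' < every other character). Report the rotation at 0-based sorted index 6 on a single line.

Answer: t$pigle

Derivation:
All 7 rotations (rotation i = S[i:]+S[:i]):
  rot[0] = piglet$
  rot[1] = iglet$p
  rot[2] = glet$pi
  rot[3] = let$pig
  rot[4] = et$pigl
  rot[5] = t$pigle
  rot[6] = $piglet
Sorted (with $ < everything):
  sorted[0] = $piglet
  sorted[1] = et$pigl
  sorted[2] = glet$pi
  sorted[3] = iglet$p
  sorted[4] = let$pig
  sorted[5] = piglet$
  sorted[6] = t$pigle
sorted[6] = t$pigle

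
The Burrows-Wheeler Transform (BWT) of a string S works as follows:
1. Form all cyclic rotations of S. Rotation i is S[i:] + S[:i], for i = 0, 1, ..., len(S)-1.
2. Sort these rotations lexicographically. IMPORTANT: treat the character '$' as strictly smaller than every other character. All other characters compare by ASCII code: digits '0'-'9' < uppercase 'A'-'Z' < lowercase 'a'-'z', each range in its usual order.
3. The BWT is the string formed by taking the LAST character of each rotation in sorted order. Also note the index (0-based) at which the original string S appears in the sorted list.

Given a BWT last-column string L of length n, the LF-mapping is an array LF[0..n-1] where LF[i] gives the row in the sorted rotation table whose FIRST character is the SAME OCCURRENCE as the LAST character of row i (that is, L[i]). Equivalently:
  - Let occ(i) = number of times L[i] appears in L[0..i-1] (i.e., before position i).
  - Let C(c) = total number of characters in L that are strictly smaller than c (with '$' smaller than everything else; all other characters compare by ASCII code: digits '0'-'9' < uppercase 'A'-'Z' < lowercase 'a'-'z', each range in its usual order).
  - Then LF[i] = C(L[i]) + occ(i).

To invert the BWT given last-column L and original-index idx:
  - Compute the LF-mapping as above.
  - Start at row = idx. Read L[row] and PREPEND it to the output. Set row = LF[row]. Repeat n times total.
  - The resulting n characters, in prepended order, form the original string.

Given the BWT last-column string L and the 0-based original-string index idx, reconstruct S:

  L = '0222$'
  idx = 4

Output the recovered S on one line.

Answer: 2220$

Derivation:
LF mapping: 1 2 3 4 0
Walk LF starting at row 4, prepending L[row]:
  step 1: row=4, L[4]='$', prepend. Next row=LF[4]=0
  step 2: row=0, L[0]='0', prepend. Next row=LF[0]=1
  step 3: row=1, L[1]='2', prepend. Next row=LF[1]=2
  step 4: row=2, L[2]='2', prepend. Next row=LF[2]=3
  step 5: row=3, L[3]='2', prepend. Next row=LF[3]=4
Reversed output: 2220$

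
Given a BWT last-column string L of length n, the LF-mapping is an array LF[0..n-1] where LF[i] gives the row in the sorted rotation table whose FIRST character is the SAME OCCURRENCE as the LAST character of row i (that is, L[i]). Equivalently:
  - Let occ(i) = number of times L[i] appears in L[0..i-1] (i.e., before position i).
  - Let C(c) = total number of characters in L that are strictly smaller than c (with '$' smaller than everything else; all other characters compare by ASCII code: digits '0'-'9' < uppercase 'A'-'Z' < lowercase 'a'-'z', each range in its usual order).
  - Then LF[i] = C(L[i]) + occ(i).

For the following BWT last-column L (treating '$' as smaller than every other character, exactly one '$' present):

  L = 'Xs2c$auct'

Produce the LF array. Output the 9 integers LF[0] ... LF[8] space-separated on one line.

Char counts: '$':1, '2':1, 'X':1, 'a':1, 'c':2, 's':1, 't':1, 'u':1
C (first-col start): C('$')=0, C('2')=1, C('X')=2, C('a')=3, C('c')=4, C('s')=6, C('t')=7, C('u')=8
L[0]='X': occ=0, LF[0]=C('X')+0=2+0=2
L[1]='s': occ=0, LF[1]=C('s')+0=6+0=6
L[2]='2': occ=0, LF[2]=C('2')+0=1+0=1
L[3]='c': occ=0, LF[3]=C('c')+0=4+0=4
L[4]='$': occ=0, LF[4]=C('$')+0=0+0=0
L[5]='a': occ=0, LF[5]=C('a')+0=3+0=3
L[6]='u': occ=0, LF[6]=C('u')+0=8+0=8
L[7]='c': occ=1, LF[7]=C('c')+1=4+1=5
L[8]='t': occ=0, LF[8]=C('t')+0=7+0=7

Answer: 2 6 1 4 0 3 8 5 7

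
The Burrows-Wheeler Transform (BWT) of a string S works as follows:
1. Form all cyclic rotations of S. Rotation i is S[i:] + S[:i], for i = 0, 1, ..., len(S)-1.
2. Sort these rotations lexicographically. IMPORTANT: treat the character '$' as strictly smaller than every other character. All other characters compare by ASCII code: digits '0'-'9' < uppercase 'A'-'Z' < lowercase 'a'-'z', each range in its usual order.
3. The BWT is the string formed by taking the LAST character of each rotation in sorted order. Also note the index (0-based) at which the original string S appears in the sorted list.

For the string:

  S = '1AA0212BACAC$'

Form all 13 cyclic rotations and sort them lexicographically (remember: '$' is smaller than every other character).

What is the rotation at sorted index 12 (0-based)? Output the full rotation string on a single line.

All 13 rotations (rotation i = S[i:]+S[:i]):
  rot[0] = 1AA0212BACAC$
  rot[1] = AA0212BACAC$1
  rot[2] = A0212BACAC$1A
  rot[3] = 0212BACAC$1AA
  rot[4] = 212BACAC$1AA0
  rot[5] = 12BACAC$1AA02
  rot[6] = 2BACAC$1AA021
  rot[7] = BACAC$1AA0212
  rot[8] = ACAC$1AA0212B
  rot[9] = CAC$1AA0212BA
  rot[10] = AC$1AA0212BAC
  rot[11] = C$1AA0212BACA
  rot[12] = $1AA0212BACAC
Sorted (with $ < everything):
  sorted[0] = $1AA0212BACAC
  sorted[1] = 0212BACAC$1AA
  sorted[2] = 12BACAC$1AA02
  sorted[3] = 1AA0212BACAC$
  sorted[4] = 212BACAC$1AA0
  sorted[5] = 2BACAC$1AA021
  sorted[6] = A0212BACAC$1A
  sorted[7] = AA0212BACAC$1
  sorted[8] = AC$1AA0212BAC
  sorted[9] = ACAC$1AA0212B
  sorted[10] = BACAC$1AA0212
  sorted[11] = C$1AA0212BACA
  sorted[12] = CAC$1AA0212BA
sorted[12] = CAC$1AA0212BA

Answer: CAC$1AA0212BA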